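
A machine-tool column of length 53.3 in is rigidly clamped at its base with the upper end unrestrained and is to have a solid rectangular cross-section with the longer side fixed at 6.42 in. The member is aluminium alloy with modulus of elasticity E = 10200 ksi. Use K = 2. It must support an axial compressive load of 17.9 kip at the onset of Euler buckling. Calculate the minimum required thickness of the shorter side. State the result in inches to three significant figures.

b ≈ 1.56 in

L_e = K·L = 2 × 53.3 = 106.6 in
Required I = P_cr·L_e²/(π²E) = 1.790×10^4 × 106.6² / (π² × 1.02×10^7) = 2.021 in⁴
Rectangle, weak axis: I_min = h·b³/12 with h = 6.42 in fixed  ⇒  b = (12I/h)^(1/3) = 1.56 in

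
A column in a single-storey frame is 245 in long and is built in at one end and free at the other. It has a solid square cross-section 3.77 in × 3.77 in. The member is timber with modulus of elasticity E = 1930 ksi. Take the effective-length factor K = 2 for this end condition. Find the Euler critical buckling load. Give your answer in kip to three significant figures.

I = a⁴/12 = 3.77⁴/12 = 16.83 in⁴
Effective length L_e = K·L = 2 × 245 = 490.0 in
P_cr = π²EI / L_e² = π² × 1930×10³ × 16.83 / 490.0² = 1.336×10^3 lb

P_cr ≈ 1.34 kip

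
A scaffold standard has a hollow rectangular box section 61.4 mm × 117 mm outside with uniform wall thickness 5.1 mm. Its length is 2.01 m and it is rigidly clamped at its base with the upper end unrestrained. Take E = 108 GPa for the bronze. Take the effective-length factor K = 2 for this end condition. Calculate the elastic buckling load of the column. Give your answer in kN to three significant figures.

Inner dimensions: h_i = 117 − 2×5.1 = 106.8 mm, b_i = 61.4 − 2×5.1 = 51.20 mm
Weak-axis I_min = (h_o·b_o³ − h_i·b_i³)/12 with b_o = 61.4, b_i = 51.20 mm (shorter outer/inner sides).
I_min = (117×61.4³ − 106.8×51.20³)/12 = 1.062×10^6 mm⁴
I = 1.062×10^6 mm⁴ = 1.062×10^-6 m⁴
Effective length L_e = K·L = 2 × 2.01 = 4.020 m
P_cr = π²EI / L_e² = π² × 108×10⁹ × 1.062×10^-6 / 4.020² = 7.007×10^4 N

P_cr ≈ 70.1 kN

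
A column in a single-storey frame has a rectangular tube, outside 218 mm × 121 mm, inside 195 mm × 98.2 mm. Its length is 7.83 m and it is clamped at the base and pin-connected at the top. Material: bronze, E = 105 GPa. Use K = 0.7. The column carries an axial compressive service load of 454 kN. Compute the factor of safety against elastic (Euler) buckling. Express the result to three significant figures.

n ≈ 1.28

Weak-axis I_min = (h_o·b_o³ − h_i·b_i³)/12 with b_o = 121, b_i = 98.20 mm (shorter outer/inner sides).
I_min = (218×121³ − 195.0×98.20³)/12 = 1.680×10^7 mm⁴
I = 1.680×10^7 mm⁴ = 1.680×10^-5 m⁴
Effective length L_e = K·L = 0.7 × 7.83 = 5.481 m
P_cr = π²EI / L_e² = π² × 105×10⁹ × 1.680×10^-5 / 5.481² = 5.794×10^5 N
Factor of safety n = P_cr / P = 579.37 / 454 = 1.28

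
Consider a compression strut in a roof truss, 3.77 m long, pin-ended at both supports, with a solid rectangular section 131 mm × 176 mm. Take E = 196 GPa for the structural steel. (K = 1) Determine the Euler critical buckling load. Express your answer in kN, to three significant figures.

Buckling occurs about the weak axis: I_min = h·b³/12 with b = 131 mm (the shorter side).
I_min = 176×131³/12 = 3.297×10^7 mm⁴
I = 3.297×10^7 mm⁴ = 3.297×10^-5 m⁴
Effective length L_e = K·L = 1 × 3.77 = 3.770 m
P_cr = π²EI / L_e² = π² × 196×10⁹ × 3.297×10^-5 / 3.770² = 4.488×10^6 N

P_cr ≈ 4490 kN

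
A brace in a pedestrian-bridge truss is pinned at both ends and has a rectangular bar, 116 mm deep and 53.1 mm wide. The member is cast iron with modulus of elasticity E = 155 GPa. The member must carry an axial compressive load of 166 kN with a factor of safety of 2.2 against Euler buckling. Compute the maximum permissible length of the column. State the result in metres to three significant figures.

L_max ≈ 2.46 m

Buckling occurs about the weak axis: I_min = h·b³/12 with b = 53.1 mm (the shorter side).
I_min = 116×53.1³/12 = 1.447×10^6 mm⁴
I = 1.447×10^-6 m⁴
Required critical load P_cr = n·P = 2.2 × 166 = 365.2 kN = 3.652×10^5 N
From P_cr = π²EI/(K·L)²:  L = (1/K)·√(π²EI/P_cr) = (1/1)·√(π²×1.55×10^11×1.447×10^-6/3.652×10^5)
L = 2.46 m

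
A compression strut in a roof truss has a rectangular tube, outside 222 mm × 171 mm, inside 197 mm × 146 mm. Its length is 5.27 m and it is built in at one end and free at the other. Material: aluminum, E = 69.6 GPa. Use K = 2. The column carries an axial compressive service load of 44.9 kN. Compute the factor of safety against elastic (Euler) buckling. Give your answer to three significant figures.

n ≈ 5.70

Weak-axis I_min = (h_o·b_o³ − h_i·b_i³)/12 with b_o = 171, b_i = 146.0 mm (shorter outer/inner sides).
I_min = (222×171³ − 197.0×146.0³)/12 = 4.141×10^7 mm⁴
I = 4.141×10^7 mm⁴ = 4.141×10^-5 m⁴
Effective length L_e = K·L = 2 × 5.27 = 10.54 m
P_cr = π²EI / L_e² = π² × 69.6×10⁹ × 4.141×10^-5 / 10.54² = 2.561×10^5 N
Factor of safety n = P_cr / P = 256.07 / 44.9 = 5.70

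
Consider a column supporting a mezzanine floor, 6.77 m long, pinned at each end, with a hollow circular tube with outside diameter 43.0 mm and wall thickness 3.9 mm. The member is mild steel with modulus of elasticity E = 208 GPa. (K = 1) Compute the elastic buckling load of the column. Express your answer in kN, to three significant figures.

Inner diameter d_i = 43.0 − 2×3.9 = 35.20 mm
I = π(d_o⁴ − d_i⁴)/64 = π(43.0⁴ − 35.20⁴)/64 = 9.246×10^4 mm⁴
I = 9.246×10^4 mm⁴ = 9.246×10^-8 m⁴
Effective length L_e = K·L = 1 × 6.77 = 6.770 m
P_cr = π²EI / L_e² = π² × 208×10⁹ × 9.246×10^-8 / 6.770² = 4.141×10^3 N

P_cr ≈ 4.14 kN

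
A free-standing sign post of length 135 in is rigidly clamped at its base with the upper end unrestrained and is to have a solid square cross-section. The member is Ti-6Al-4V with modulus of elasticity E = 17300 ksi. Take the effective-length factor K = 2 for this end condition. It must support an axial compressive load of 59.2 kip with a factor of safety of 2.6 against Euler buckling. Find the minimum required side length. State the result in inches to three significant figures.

a ≈ 5.30 in

Required P_cr = n·P = 2.6 × 59.2 = 153.9 kip
L_e = K·L = 2 × 135 = 270.0 in
Required I = P_cr·L_e²/(π²E) = 1.539×10^5 × 270.0² / (π² × 1.73×10^7) = 65.72 in⁴
Solid square: I = a⁴/12  ⇒  a = (12I)^(1/4) = (12×65.72)^(1/4) = 5.30 in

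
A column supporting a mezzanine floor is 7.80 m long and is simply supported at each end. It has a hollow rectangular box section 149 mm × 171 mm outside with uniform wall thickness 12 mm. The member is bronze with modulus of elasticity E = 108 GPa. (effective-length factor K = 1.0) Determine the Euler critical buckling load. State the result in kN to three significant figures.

P_cr ≈ 407 kN

Inner dimensions: h_i = 171 − 2×12 = 147.0 mm, b_i = 149 − 2×12 = 125.0 mm
Weak-axis I_min = (h_o·b_o³ − h_i·b_i³)/12 with b_o = 149, b_i = 125.0 mm (shorter outer/inner sides).
I_min = (171×149³ − 147.0×125.0³)/12 = 2.321×10^7 mm⁴
I = 2.321×10^7 mm⁴ = 2.321×10^-5 m⁴
Effective length L_e = K·L = 1 × 7.80 = 7.800 m
P_cr = π²EI / L_e² = π² × 108×10⁹ × 2.321×10^-5 / 7.800² = 4.067×10^5 N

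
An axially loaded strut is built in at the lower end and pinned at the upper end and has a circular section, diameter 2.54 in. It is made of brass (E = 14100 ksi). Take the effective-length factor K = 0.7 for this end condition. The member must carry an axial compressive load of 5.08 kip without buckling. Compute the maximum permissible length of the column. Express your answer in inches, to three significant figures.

L_max ≈ 338 in

I = πd⁴/64 = π×2.54⁴/64 = 2.043 in⁴
At the buckling limit P_cr = P = 5.080×10^3 lb
From P_cr = π²EI/(K·L)²:  L = (1/K)·√(π²EI/P_cr) = (1/0.7)·√(π²×1.41×10^7×2.043/5.080×10^3)
L = 338 in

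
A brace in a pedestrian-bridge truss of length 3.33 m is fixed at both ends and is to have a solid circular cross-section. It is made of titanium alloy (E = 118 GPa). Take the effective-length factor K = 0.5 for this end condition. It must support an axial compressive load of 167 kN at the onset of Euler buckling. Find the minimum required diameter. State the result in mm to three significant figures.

d ≈ 53.3 mm

L_e = K·L = 0.5 × 3.33 = 1.665 m
Required I = P_cr·L_e²/(π²E) = 1.670×10^5 × 1.665² / (π² × 1.18×10^11) = 3.975×10^-7 m⁴
I_req = 3.975×10^5 mm⁴
Solid circle: I = πd⁴/64  ⇒  d = (64I/π)^(1/4) = (64×3.975×10^5/π)^(1/4) = 53.3 mm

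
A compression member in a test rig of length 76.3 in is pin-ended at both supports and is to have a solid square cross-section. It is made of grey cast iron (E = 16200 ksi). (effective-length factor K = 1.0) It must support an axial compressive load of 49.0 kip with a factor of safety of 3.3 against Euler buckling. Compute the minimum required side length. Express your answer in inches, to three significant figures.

a ≈ 2.90 in

Required P_cr = n·P = 3.3 × 49.0 = 161.7 kip
L_e = K·L = 1 × 76.3 = 76.30 in
Required I = P_cr·L_e²/(π²E) = 1.617×10^5 × 76.30² / (π² × 1.62×10^7) = 5.888 in⁴
Solid square: I = a⁴/12  ⇒  a = (12I)^(1/4) = (12×5.888)^(1/4) = 2.90 in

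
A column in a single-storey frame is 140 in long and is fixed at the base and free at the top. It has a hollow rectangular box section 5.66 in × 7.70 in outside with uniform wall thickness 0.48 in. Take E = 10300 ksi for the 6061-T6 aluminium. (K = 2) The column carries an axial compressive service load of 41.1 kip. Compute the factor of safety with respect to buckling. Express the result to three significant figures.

Inner dimensions: h_i = 7.70 − 2×0.48 = 6.740 in, b_i = 5.66 − 2×0.48 = 4.700 in
Weak-axis I_min = (h_o·b_o³ − h_i·b_i³)/12 with b_o = 5.66, b_i = 4.700 in (shorter outer/inner sides).
I_min = (7.70×5.66³ − 6.740×4.700³)/12 = 58.03 in⁴
Effective length L_e = K·L = 2 × 140 = 280.0 in
P_cr = π²EI / L_e² = π² × 10300×10³ × 58.03 / 280.0² = 7.525×10^4 lb
Factor of safety n = P_cr / P = 75.250 / 41.1 = 1.83

n ≈ 1.83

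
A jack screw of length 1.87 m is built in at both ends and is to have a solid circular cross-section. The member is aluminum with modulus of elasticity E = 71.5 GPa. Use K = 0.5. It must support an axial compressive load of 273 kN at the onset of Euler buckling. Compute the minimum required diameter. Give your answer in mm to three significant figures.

L_e = K·L = 0.5 × 1.87 = 0.9350 m
Required I = P_cr·L_e²/(π²E) = 2.730×10^5 × 0.9350² / (π² × 7.15×10^10) = 3.382×10^-7 m⁴
I_req = 3.382×10^5 mm⁴
Solid circle: I = πd⁴/64  ⇒  d = (64I/π)^(1/4) = (64×3.382×10^5/π)^(1/4) = 51.2 mm

d ≈ 51.2 mm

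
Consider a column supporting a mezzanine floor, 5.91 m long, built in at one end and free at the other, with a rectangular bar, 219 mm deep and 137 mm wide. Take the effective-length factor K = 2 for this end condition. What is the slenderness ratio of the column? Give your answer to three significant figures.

λ ≈ 299

Buckling occurs about the weak axis: I_min = h·b³/12 with b = 137 mm (the shorter side).
I_min = 219×137³/12 = 4.693×10^7 mm⁴
A = 3.000×10^4 mm²;  r_min = √(I/A) = √(4.693×10^7/3.000×10^4) = 39.55 mm
L_e = K·L = 2 × 5.91 m = 11.82 m = 11820 mm
λ = L_e / r_min = 11820 / 39.55 = 299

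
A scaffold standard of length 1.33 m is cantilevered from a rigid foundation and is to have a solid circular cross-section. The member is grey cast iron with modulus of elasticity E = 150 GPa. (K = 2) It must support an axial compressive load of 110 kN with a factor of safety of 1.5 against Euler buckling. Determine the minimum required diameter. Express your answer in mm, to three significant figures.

Required P_cr = n·P = 1.5 × 110 = 165.0 kN
L_e = K·L = 2 × 1.33 = 2.660 m
Required I = P_cr·L_e²/(π²E) = 1.650×10^5 × 2.660² / (π² × 1.50×10^11) = 7.886×10^-7 m⁴
I_req = 7.886×10^5 mm⁴
Solid circle: I = πd⁴/64  ⇒  d = (64I/π)^(1/4) = (64×7.886×10^5/π)^(1/4) = 63.3 mm

d ≈ 63.3 mm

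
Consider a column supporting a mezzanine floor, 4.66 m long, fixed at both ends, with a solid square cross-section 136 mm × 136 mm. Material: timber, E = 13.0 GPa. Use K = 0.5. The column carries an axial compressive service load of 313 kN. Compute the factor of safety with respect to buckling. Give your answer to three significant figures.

n ≈ 2.15

I = a⁴/12 = 136⁴/12 = 2.851×10^7 mm⁴
I = 2.851×10^7 mm⁴ = 2.851×10^-5 m⁴
Effective length L_e = K·L = 0.5 × 4.66 = 2.330 m
P_cr = π²EI / L_e² = π² × 13.0×10⁹ × 2.851×10^-5 / 2.330² = 6.738×10^5 N
Factor of safety n = P_cr / P = 673.76 / 313 = 2.15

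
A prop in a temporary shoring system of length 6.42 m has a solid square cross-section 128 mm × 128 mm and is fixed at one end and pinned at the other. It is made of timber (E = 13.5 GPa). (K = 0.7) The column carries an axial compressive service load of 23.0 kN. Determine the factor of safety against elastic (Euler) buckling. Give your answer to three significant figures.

I = a⁴/12 = 128⁴/12 = 2.237×10^7 mm⁴
I = 2.237×10^7 mm⁴ = 2.237×10^-5 m⁴
Effective length L_e = K·L = 0.7 × 6.42 = 4.494 m
P_cr = π²EI / L_e² = π² × 13.5×10⁹ × 2.237×10^-5 / 4.494² = 1.476×10^5 N
Factor of safety n = P_cr / P = 147.58 / 23.0 = 6.42

n ≈ 6.42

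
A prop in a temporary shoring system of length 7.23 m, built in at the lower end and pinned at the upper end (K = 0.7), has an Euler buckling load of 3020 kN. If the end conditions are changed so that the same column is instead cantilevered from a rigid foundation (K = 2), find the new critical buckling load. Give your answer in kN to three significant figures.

P_cr ≈ 370 kN

P_cr ∝ 1/K², so P_cr,new = P_cr,old × (K_old/K_new)² = 3020 × (0.7/2)²
= 3020 × 0.1225 = 370 kN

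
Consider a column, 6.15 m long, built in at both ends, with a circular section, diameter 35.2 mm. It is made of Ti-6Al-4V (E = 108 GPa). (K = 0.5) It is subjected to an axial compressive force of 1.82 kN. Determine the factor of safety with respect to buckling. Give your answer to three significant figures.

I = πd⁴/64 = π×35.2⁴/64 = 7.536×10^4 mm⁴
I = 7.536×10^4 mm⁴ = 7.536×10^-8 m⁴
Effective length L_e = K·L = 0.5 × 6.15 = 3.075 m
P_cr = π²EI / L_e² = π² × 108×10⁹ × 7.536×10^-8 / 3.075² = 8.495×10^3 N
Factor of safety n = P_cr / P = 8.4952 / 1.82 = 4.67

n ≈ 4.67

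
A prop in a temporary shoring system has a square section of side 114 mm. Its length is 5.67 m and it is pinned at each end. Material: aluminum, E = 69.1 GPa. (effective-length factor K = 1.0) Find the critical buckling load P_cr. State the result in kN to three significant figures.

P_cr ≈ 299 kN

I = a⁴/12 = 114⁴/12 = 1.407×10^7 mm⁴
I = 1.407×10^7 mm⁴ = 1.407×10^-5 m⁴
Effective length L_e = K·L = 1 × 5.67 = 5.670 m
P_cr = π²EI / L_e² = π² × 69.1×10⁹ × 1.407×10^-5 / 5.670² = 2.986×10^5 N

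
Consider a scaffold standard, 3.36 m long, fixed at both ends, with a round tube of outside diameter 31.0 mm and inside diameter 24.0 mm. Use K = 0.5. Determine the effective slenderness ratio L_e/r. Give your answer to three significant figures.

d_o = 31.0 mm, d_i = 24.0 mm
I = π(d_o⁴ − d_i⁴)/64 = π(31.0⁴ − 24.00⁴)/64 = 2.905×10^4 mm⁴
A = 302.4 mm²;  r_min = √(I/A) = √(2.905×10^4/302.4) = 9.801 mm
L_e = K·L = 0.5 × 3.36 m = 1.680 m = 1680.0 mm
λ = L_e / r_min = 1680.0 / 9.801 = 171

λ ≈ 171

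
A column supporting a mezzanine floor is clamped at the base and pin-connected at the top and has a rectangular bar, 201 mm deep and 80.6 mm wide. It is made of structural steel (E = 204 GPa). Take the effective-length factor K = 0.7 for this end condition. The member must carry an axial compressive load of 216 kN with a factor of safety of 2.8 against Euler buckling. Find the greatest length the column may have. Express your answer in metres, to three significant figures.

Buckling occurs about the weak axis: I_min = h·b³/12 with b = 80.6 mm (the shorter side).
I_min = 201×80.6³/12 = 8.770×10^6 mm⁴
I = 8.770×10^-6 m⁴
Required critical load P_cr = n·P = 2.8 × 216 = 604.8 kN = 6.048×10^5 N
From P_cr = π²EI/(K·L)²:  L = (1/K)·√(π²EI/P_cr) = (1/0.7)·√(π²×2.04×10^11×8.770×10^-6/6.048×10^5)
L = 7.72 m

L_max ≈ 7.72 m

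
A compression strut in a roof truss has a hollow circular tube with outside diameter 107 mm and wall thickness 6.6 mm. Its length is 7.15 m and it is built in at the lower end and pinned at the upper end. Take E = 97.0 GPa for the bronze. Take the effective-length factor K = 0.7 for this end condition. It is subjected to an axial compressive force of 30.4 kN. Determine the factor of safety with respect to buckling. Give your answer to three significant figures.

Inner diameter d_i = 107 − 2×6.6 = 93.80 mm
I = π(d_o⁴ − d_i⁴)/64 = π(107⁴ − 93.80⁴)/64 = 2.634×10^6 mm⁴
I = 2.634×10^6 mm⁴ = 2.634×10^-6 m⁴
Effective length L_e = K·L = 0.7 × 7.15 = 5.005 m
P_cr = π²EI / L_e² = π² × 97.0×10⁹ × 2.634×10^-6 / 5.005² = 1.007×10^5 N
Factor of safety n = P_cr / P = 100.68 / 30.4 = 3.31

n ≈ 3.31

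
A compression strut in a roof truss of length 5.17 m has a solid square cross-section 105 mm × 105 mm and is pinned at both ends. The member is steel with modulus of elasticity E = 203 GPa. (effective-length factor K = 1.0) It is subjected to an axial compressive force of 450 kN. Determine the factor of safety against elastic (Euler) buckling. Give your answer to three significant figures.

n ≈ 1.69

I = a⁴/12 = 105⁴/12 = 1.013×10^7 mm⁴
I = 1.013×10^7 mm⁴ = 1.013×10^-5 m⁴
Effective length L_e = K·L = 1 × 5.17 = 5.170 m
P_cr = π²EI / L_e² = π² × 203×10⁹ × 1.013×10^-5 / 5.170² = 7.593×10^5 N
Factor of safety n = P_cr / P = 759.26 / 450 = 1.69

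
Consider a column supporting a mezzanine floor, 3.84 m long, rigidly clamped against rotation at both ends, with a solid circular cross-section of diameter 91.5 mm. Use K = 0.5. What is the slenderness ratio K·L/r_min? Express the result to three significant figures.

I = πd⁴/64 = π×91.5⁴/64 = 3.441×10^6 mm⁴
A = 6.576×10^3 mm²;  r_min = √(I/A) = √(3.441×10^6/6.576×10^3) = 22.88 mm
L_e = K·L = 0.5 × 3.84 m = 1.920 m = 1920.0 mm
λ = L_e / r_min = 1920.0 / 22.88 = 83.9

λ ≈ 83.9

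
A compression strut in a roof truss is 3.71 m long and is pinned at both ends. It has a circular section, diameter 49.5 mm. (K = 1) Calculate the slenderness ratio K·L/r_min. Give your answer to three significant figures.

For a solid circle r = d/4 = 49.5/4 = 12.38 mm
L_e = K·L = 1 × 3.71 m = 3.710 m = 3710.0 mm
λ = L_e / r_min = 3710.0 / 12.38 = 300

λ ≈ 300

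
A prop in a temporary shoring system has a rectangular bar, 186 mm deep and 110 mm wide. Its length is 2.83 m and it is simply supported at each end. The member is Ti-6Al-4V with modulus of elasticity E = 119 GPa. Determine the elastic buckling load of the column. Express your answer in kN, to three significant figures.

P_cr ≈ 3030 kN

Buckling occurs about the weak axis: I_min = h·b³/12 with b = 110 mm (the shorter side).
I_min = 186×110³/12 = 2.063×10^7 mm⁴
I = 2.063×10^7 mm⁴ = 2.063×10^-5 m⁴
Effective length L_e = K·L = 1 × 2.83 = 2.830 m
P_cr = π²EI / L_e² = π² × 119×10⁹ × 2.063×10^-5 / 2.830² = 3.025×10^6 N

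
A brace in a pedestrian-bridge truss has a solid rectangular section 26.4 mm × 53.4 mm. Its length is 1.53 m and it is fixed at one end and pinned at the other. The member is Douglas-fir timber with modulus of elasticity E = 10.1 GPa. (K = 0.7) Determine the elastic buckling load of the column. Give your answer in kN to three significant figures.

P_cr ≈ 7.12 kN

Buckling occurs about the weak axis: I_min = h·b³/12 with b = 26.4 mm (the shorter side).
I_min = 53.4×26.4³/12 = 8.188×10^4 mm⁴
I = 8.188×10^4 mm⁴ = 8.188×10^-8 m⁴
Effective length L_e = K·L = 0.7 × 1.53 = 1.071 m
P_cr = π²EI / L_e² = π² × 10.1×10⁹ × 8.188×10^-8 / 1.071² = 7.116×10^3 N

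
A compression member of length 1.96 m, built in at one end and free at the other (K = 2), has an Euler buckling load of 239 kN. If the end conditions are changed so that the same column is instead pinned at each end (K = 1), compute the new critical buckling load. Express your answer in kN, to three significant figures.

P_cr ∝ 1/K², so P_cr,new = P_cr,old × (K_old/K_new)² = 239 × (2/1)²
= 239 × 4.000 = 956 kN

P_cr ≈ 956 kN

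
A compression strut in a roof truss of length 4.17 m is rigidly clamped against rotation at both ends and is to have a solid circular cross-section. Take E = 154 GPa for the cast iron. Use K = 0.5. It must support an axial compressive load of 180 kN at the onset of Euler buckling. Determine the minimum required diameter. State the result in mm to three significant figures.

d ≈ 56.9 mm

L_e = K·L = 0.5 × 4.17 = 2.085 m
Required I = P_cr·L_e²/(π²E) = 1.800×10^5 × 2.085² / (π² × 1.54×10^11) = 5.148×10^-7 m⁴
I_req = 5.148×10^5 mm⁴
Solid circle: I = πd⁴/64  ⇒  d = (64I/π)^(1/4) = (64×5.148×10^5/π)^(1/4) = 56.9 mm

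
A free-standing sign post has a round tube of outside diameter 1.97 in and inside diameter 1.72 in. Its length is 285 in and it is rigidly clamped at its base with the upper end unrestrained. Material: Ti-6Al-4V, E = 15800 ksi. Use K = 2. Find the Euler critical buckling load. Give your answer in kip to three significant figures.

d_o = 1.97 in, d_i = 1.72 in
I = π(d_o⁴ − d_i⁴)/64 = π(1.97⁴ − 1.720⁴)/64 = 0.3097 in⁴
Effective length L_e = K·L = 2 × 285 = 570.0 in
P_cr = π²EI / L_e² = π² × 15800×10³ × 0.3097 / 570.0² = 148.6 lb

P_cr ≈ 0.149 kip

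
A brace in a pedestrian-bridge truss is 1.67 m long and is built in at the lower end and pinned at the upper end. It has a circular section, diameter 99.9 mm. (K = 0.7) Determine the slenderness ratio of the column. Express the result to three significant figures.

I = πd⁴/64 = π×99.9⁴/64 = 4.889×10^6 mm⁴
A = 7.838×10^3 mm²;  r_min = √(I/A) = √(4.889×10^6/7.838×10^3) = 24.98 mm
L_e = K·L = 0.7 × 1.67 m = 1.169 m = 1169.0 mm
λ = L_e / r_min = 1169.0 / 24.98 = 46.8

λ ≈ 46.8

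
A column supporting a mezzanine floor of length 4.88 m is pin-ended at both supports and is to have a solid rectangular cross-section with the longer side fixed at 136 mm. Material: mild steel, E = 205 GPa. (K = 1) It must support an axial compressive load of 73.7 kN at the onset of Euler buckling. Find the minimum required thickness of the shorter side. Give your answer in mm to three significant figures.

L_e = K·L = 1 × 4.88 = 4.880 m
Required I = P_cr·L_e²/(π²E) = 7.370×10^4 × 4.880² / (π² × 2.05×10^11) = 8.675×10^-7 m⁴
I_req = 8.675×10^5 mm⁴
Rectangle, weak axis: I_min = h·b³/12 with h = 136 mm fixed  ⇒  b = (12I/h)^(1/3) = 42.5 mm

b ≈ 42.5 mm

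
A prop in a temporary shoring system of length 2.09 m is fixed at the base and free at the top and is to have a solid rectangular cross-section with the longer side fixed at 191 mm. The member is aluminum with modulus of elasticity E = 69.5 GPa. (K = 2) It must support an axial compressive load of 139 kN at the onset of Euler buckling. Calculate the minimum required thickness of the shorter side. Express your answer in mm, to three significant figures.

b ≈ 60.6 mm

L_e = K·L = 2 × 2.09 = 4.180 m
Required I = P_cr·L_e²/(π²E) = 1.390×10^5 × 4.180² / (π² × 6.95×10^10) = 3.541×10^-6 m⁴
I_req = 3.541×10^6 mm⁴
Rectangle, weak axis: I_min = h·b³/12 with h = 191 mm fixed  ⇒  b = (12I/h)^(1/3) = 60.6 mm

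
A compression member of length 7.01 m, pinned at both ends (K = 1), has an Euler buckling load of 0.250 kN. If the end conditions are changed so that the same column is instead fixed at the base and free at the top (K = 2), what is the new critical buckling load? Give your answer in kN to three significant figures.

P_cr ≈ 0.0625 kN

P_cr ∝ 1/K², so P_cr,new = P_cr,old × (K_old/K_new)² = 0.250 × (1/2)²
= 0.250 × 0.2500 = 0.0625 kN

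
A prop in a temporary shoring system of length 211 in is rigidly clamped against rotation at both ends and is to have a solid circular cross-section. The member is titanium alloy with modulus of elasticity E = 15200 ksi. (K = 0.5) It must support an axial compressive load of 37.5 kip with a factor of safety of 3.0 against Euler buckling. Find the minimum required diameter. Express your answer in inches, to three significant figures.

d ≈ 3.61 in

Required P_cr = n·P = 3.0 × 37.5 = 112.5 kip
L_e = K·L = 0.5 × 211 = 105.5 in
Required I = P_cr·L_e²/(π²E) = 1.125×10^5 × 105.5² / (π² × 1.52×10^7) = 8.347 in⁴
Solid circle: I = πd⁴/64  ⇒  d = (64I/π)^(1/4) = (64×8.347/π)^(1/4) = 3.61 in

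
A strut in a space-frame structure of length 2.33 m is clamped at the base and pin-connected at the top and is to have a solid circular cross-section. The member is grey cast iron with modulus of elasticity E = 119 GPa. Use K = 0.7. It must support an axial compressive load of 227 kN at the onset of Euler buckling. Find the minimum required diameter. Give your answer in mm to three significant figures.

d ≈ 56.9 mm

L_e = K·L = 0.7 × 2.33 = 1.631 m
Required I = P_cr·L_e²/(π²E) = 2.270×10^5 × 1.631² / (π² × 1.19×10^11) = 5.141×10^-7 m⁴
I_req = 5.141×10^5 mm⁴
Solid circle: I = πd⁴/64  ⇒  d = (64I/π)^(1/4) = (64×5.141×10^5/π)^(1/4) = 56.9 mm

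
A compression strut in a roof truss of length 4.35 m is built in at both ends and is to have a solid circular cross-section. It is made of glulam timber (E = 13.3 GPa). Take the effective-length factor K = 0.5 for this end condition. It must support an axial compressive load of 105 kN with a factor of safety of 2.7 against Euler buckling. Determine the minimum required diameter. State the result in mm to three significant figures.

d ≈ 120 mm

Required P_cr = n·P = 2.7 × 105 = 283.5 kN
L_e = K·L = 0.5 × 4.35 = 2.175 m
Required I = P_cr·L_e²/(π²E) = 2.835×10^5 × 2.175² / (π² × 1.33×10^10) = 1.022×10^-5 m⁴
I_req = 1.022×10^7 mm⁴
Solid circle: I = πd⁴/64  ⇒  d = (64I/π)^(1/4) = (64×1.022×10^7/π)^(1/4) = 120 mm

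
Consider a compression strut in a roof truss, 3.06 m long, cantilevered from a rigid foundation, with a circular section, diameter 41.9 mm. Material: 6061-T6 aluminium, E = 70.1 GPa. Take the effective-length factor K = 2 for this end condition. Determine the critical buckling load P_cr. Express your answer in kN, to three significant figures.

I = πd⁴/64 = π×41.9⁴/64 = 1.513×10^5 mm⁴
I = 1.513×10^5 mm⁴ = 1.513×10^-7 m⁴
Effective length L_e = K·L = 2 × 3.06 = 6.120 m
P_cr = π²EI / L_e² = π² × 70.1×10⁹ × 1.513×10^-7 / 6.120² = 2.795×10^3 N

P_cr ≈ 2.79 kN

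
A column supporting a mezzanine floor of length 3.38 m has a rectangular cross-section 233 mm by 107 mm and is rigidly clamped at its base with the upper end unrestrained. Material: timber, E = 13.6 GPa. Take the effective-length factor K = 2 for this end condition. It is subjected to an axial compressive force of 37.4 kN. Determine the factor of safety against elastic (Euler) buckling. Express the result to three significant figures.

Buckling occurs about the weak axis: I_min = h·b³/12 with b = 107 mm (the shorter side).
I_min = 233×107³/12 = 2.379×10^7 mm⁴
I = 2.379×10^7 mm⁴ = 2.379×10^-5 m⁴
Effective length L_e = K·L = 2 × 3.38 = 6.760 m
P_cr = π²EI / L_e² = π² × 13.6×10⁹ × 2.379×10^-5 / 6.760² = 6.987×10^4 N
Factor of safety n = P_cr / P = 69.867 / 37.4 = 1.87

n ≈ 1.87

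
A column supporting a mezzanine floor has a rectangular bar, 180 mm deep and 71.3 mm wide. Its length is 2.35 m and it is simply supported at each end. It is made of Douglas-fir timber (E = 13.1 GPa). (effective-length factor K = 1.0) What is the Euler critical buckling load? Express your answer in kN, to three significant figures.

P_cr ≈ 127 kN

Buckling occurs about the weak axis: I_min = h·b³/12 with b = 71.3 mm (the shorter side).
I_min = 180×71.3³/12 = 5.437×10^6 mm⁴
I = 5.437×10^6 mm⁴ = 5.437×10^-6 m⁴
Effective length L_e = K·L = 1 × 2.35 = 2.350 m
P_cr = π²EI / L_e² = π² × 13.1×10⁹ × 5.437×10^-6 / 2.350² = 1.273×10^5 N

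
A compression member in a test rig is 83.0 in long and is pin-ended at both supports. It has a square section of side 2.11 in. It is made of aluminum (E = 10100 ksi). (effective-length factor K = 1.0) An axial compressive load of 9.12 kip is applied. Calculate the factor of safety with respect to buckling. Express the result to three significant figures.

I = a⁴/12 = 2.11⁴/12 = 1.652 in⁴
Effective length L_e = K·L = 1 × 83.0 = 83.00 in
P_cr = π²EI / L_e² = π² × 10100×10³ × 1.652 / 83.00² = 2.390×10^4 lb
Factor of safety n = P_cr / P = 23.901 / 9.12 = 2.62

n ≈ 2.62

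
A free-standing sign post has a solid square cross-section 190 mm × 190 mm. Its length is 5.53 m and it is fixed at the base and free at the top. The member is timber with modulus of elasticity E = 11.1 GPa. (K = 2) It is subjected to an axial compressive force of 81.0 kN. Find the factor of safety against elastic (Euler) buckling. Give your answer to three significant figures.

I = a⁴/12 = 190⁴/12 = 1.086×10^8 mm⁴
I = 1.086×10^8 mm⁴ = 1.086×10^-4 m⁴
Effective length L_e = K·L = 2 × 5.53 = 11.06 m
P_cr = π²EI / L_e² = π² × 11.1×10⁹ × 1.086×10^-4 / 11.06² = 9.726×10^4 N
Factor of safety n = P_cr / P = 97.263 / 81.0 = 1.20

n ≈ 1.20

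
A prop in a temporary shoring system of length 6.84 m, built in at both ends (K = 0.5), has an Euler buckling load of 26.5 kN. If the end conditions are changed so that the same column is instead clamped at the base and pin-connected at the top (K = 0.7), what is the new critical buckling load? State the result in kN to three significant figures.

P_cr ≈ 13.5 kN

P_cr ∝ 1/K², so P_cr,new = P_cr,old × (K_old/K_new)² = 26.5 × (0.5/0.7)²
= 26.5 × 0.5102 = 13.5 kN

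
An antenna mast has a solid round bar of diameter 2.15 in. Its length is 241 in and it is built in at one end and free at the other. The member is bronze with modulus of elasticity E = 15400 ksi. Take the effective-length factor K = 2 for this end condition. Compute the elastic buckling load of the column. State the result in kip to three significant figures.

I = πd⁴/64 = π×2.15⁴/64 = 1.049 in⁴
Effective length L_e = K·L = 2 × 241 = 482.0 in
P_cr = π²EI / L_e² = π² × 15400×10³ × 1.049 / 482.0² = 686.2 lb

P_cr ≈ 0.686 kip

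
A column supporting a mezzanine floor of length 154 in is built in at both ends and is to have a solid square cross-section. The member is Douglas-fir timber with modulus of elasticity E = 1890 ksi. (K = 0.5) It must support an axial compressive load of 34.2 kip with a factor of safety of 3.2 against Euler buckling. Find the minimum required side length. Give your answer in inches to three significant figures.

a ≈ 4.52 in

Required P_cr = n·P = 3.2 × 34.2 = 109.4 kip
L_e = K·L = 0.5 × 154 = 77.00 in
Required I = P_cr·L_e²/(π²E) = 1.094×10^5 × 77.00² / (π² × 1.89×10^6) = 34.79 in⁴
Solid square: I = a⁴/12  ⇒  a = (12I)^(1/4) = (12×34.79)^(1/4) = 4.52 in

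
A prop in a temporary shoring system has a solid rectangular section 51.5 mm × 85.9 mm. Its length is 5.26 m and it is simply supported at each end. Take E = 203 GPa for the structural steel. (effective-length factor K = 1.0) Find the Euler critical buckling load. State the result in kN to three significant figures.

Buckling occurs about the weak axis: I_min = h·b³/12 with b = 51.5 mm (the shorter side).
I_min = 85.9×51.5³/12 = 9.778×10^5 mm⁴
I = 9.778×10^5 mm⁴ = 9.778×10^-7 m⁴
Effective length L_e = K·L = 1 × 5.26 = 5.260 m
P_cr = π²EI / L_e² = π² × 203×10⁹ × 9.778×10^-7 / 5.260² = 7.080×10^4 N

P_cr ≈ 70.8 kN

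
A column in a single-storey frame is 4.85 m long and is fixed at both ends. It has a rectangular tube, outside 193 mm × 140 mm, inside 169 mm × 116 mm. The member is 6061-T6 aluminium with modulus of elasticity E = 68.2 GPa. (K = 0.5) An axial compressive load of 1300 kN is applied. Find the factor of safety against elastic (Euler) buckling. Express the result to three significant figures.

n ≈ 1.95

Weak-axis I_min = (h_o·b_o³ − h_i·b_i³)/12 with b_o = 140, b_i = 116.0 mm (shorter outer/inner sides).
I_min = (193×140³ − 169.0×116.0³)/12 = 2.215×10^7 mm⁴
I = 2.215×10^7 mm⁴ = 2.215×10^-5 m⁴
Effective length L_e = K·L = 0.5 × 4.85 = 2.425 m
P_cr = π²EI / L_e² = π² × 68.2×10⁹ × 2.215×10^-5 / 2.425² = 2.535×10^6 N
Factor of safety n = P_cr / P = 2535.3 / 1300 = 1.95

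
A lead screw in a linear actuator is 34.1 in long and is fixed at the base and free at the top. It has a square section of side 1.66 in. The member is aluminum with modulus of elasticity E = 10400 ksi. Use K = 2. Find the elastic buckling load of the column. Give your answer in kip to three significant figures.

I = a⁴/12 = 1.66⁴/12 = 0.6328 in⁴
Effective length L_e = K·L = 2 × 34.1 = 68.20 in
P_cr = π²EI / L_e² = π² × 10400×10³ × 0.6328 / 68.20² = 1.396×10^4 lb

P_cr ≈ 14.0 kip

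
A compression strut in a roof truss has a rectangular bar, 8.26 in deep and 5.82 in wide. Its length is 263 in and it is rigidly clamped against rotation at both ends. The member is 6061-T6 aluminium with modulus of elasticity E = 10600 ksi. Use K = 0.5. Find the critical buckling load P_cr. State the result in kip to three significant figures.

P_cr ≈ 821 kip

Buckling occurs about the weak axis: I_min = h·b³/12 with b = 5.82 in (the shorter side).
I_min = 8.26×5.82³/12 = 135.7 in⁴
Effective length L_e = K·L = 0.5 × 263 = 131.5 in
P_cr = π²EI / L_e² = π² × 10600×10³ × 135.7 / 131.5² = 8.210×10^5 lb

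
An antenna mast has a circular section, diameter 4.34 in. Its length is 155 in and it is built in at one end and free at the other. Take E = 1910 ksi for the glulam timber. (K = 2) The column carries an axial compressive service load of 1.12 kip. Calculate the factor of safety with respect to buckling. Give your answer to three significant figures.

I = πd⁴/64 = π×4.34⁴/64 = 17.42 in⁴
Effective length L_e = K·L = 2 × 155 = 310.0 in
P_cr = π²EI / L_e² = π² × 1910×10³ × 17.42 / 310.0² = 3.416×10^3 lb
Factor of safety n = P_cr / P = 3.4162 / 1.12 = 3.05

n ≈ 3.05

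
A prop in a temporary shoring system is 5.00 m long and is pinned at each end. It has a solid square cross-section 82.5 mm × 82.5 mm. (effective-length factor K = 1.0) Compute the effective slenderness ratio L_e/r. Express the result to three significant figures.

λ ≈ 210

I = a⁴/12 = 82.5⁴/12 = 3.860×10^6 mm⁴
A = 6.806×10^3 mm²;  r_min = √(I/A) = √(3.860×10^6/6.806×10^3) = 23.82 mm
L_e = K·L = 1 × 5.00 m = 5.000 m = 5000.0 mm
λ = L_e / r_min = 5000.0 / 23.82 = 210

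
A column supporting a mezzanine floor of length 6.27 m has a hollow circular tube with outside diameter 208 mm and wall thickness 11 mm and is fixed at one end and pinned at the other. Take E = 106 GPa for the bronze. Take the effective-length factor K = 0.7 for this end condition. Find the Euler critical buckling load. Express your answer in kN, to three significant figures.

Inner diameter d_i = 208 − 2×11 = 186.0 mm
I = π(d_o⁴ − d_i⁴)/64 = π(208⁴ − 186.0⁴)/64 = 3.313×10^7 mm⁴
I = 3.313×10^7 mm⁴ = 3.313×10^-5 m⁴
Effective length L_e = K·L = 0.7 × 6.27 = 4.389 m
P_cr = π²EI / L_e² = π² × 106×10⁹ × 3.313×10^-5 / 4.389² = 1.799×10^6 N

P_cr ≈ 1800 kN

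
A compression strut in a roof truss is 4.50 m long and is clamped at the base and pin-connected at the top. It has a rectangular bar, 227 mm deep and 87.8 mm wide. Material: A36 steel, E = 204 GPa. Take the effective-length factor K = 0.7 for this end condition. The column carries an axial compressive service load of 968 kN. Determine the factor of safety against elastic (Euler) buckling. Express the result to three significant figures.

n ≈ 2.68

Buckling occurs about the weak axis: I_min = h·b³/12 with b = 87.8 mm (the shorter side).
I_min = 227×87.8³/12 = 1.280×10^7 mm⁴
I = 1.280×10^7 mm⁴ = 1.280×10^-5 m⁴
Effective length L_e = K·L = 0.7 × 4.50 = 3.150 m
P_cr = π²EI / L_e² = π² × 204×10⁹ × 1.280×10^-5 / 3.150² = 2.598×10^6 N
Factor of safety n = P_cr / P = 2598.0 / 968 = 2.68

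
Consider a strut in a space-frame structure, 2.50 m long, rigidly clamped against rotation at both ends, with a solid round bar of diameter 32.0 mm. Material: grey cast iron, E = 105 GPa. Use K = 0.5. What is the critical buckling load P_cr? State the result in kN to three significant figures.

P_cr ≈ 34.1 kN

I = πd⁴/64 = π×32.0⁴/64 = 5.147×10^4 mm⁴
I = 5.147×10^4 mm⁴ = 5.147×10^-8 m⁴
Effective length L_e = K·L = 0.5 × 2.50 = 1.250 m
P_cr = π²EI / L_e² = π² × 105×10⁹ × 5.147×10^-8 / 1.250² = 3.414×10^4 N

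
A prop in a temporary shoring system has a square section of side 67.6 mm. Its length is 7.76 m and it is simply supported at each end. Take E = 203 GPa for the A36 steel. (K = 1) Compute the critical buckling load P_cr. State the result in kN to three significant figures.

I = a⁴/12 = 67.6⁴/12 = 1.740×10^6 mm⁴
I = 1.740×10^6 mm⁴ = 1.740×10^-6 m⁴
Effective length L_e = K·L = 1 × 7.76 = 7.760 m
P_cr = π²EI / L_e² = π² × 203×10⁹ × 1.740×10^-6 / 7.760² = 5.790×10^4 N

P_cr ≈ 57.9 kN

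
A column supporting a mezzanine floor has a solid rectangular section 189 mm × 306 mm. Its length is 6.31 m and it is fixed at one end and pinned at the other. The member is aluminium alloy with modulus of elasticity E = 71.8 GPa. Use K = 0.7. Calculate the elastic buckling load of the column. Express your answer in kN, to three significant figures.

Buckling occurs about the weak axis: I_min = h·b³/12 with b = 189 mm (the shorter side).
I_min = 306×189³/12 = 1.722×10^8 mm⁴
I = 1.722×10^8 mm⁴ = 1.722×10^-4 m⁴
Effective length L_e = K·L = 0.7 × 6.31 = 4.417 m
P_cr = π²EI / L_e² = π² × 71.8×10⁹ × 1.722×10^-4 / 4.417² = 6.253×10^6 N

P_cr ≈ 6250 kN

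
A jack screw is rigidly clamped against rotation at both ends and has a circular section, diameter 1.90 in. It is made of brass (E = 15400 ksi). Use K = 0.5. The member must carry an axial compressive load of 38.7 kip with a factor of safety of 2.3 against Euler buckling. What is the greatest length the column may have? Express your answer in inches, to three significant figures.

I = πd⁴/64 = π×1.90⁴/64 = 0.6397 in⁴
Required critical load P_cr = n·P = 2.3 × 38.7 = 89.01 kip = 8.901×10^4 lb
From P_cr = π²EI/(K·L)²:  L = (1/K)·√(π²EI/P_cr) = (1/0.5)·√(π²×1.54×10^7×0.6397/8.901×10^4)
L = 66.1 in

L_max ≈ 66.1 in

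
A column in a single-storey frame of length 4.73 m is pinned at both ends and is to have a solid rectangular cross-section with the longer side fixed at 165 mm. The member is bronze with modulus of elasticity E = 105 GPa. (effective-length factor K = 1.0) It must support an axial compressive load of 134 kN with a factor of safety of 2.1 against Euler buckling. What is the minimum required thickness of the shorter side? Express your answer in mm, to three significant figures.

Required P_cr = n·P = 2.1 × 134 = 281.4 kN
L_e = K·L = 1 × 4.73 = 4.730 m
Required I = P_cr·L_e²/(π²E) = 2.814×10^5 × 4.730² / (π² × 1.05×10^11) = 6.075×10^-6 m⁴
I_req = 6.075×10^6 mm⁴
Rectangle, weak axis: I_min = h·b³/12 with h = 165 mm fixed  ⇒  b = (12I/h)^(1/3) = 76.2 mm

b ≈ 76.2 mm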